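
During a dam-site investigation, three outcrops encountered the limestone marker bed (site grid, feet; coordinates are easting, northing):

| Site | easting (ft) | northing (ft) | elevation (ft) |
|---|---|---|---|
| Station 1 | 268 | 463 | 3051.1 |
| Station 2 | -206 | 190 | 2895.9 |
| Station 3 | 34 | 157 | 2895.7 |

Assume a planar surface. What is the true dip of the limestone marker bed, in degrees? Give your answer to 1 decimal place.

24.9°

Two edge vectors: Station 1→Station 2 = (-474, -273, -155.2), Station 1→Station 3 = (-234, -306, -155.4).
Normal n = (Station 1→Station 2) × (Station 1→Station 3) = (-5067, -37342.8, 81162).
So ∂z/∂easting = −n_x/n_z = 0.06243 and ∂z/∂northing = −n_y/n_z = 0.46010.
Gradient magnitude |∇z| = √(a² + b²) = √(0.00390 + 0.21169) = 0.46432.
True dip = arctan(0.46432) = 24.9°, dipping toward S (azimuth ≈ 188°).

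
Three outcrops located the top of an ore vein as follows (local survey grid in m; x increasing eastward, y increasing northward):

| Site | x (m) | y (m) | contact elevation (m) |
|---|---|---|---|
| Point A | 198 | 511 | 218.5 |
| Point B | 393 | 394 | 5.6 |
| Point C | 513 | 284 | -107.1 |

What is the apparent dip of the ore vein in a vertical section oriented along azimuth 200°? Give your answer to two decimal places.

Two edge vectors: Point A→Point B = (195, -117, -212.9), Point A→Point C = (315, -227, -325.6).
Normal n = (Point A→Point B) × (Point A→Point C) = (-10233.1, -3571.5, -7410).
So ∂z/∂x = −n_x/n_z = −1.38099 and ∂z/∂y = −n_y/n_z = −0.48198.
Unit vector along 200° is (sin 200°, cos 200°) = (-0.3420, -0.9397).
Slope in that direction = a·(-0.3420) + b·(-0.9397) = 0.92524.
Apparent dip = arctan|0.92524| = 42.78° (true dip is 55.6°, so apparent ≤ true as expected).

42.78°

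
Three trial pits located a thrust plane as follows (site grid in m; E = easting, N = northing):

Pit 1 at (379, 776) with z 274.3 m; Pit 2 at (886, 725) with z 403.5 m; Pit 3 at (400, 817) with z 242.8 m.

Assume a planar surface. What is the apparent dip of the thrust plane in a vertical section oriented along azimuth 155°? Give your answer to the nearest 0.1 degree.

Two edge vectors: Pit 1→Pit 2 = (507, -51, 129.2), Pit 1→Pit 3 = (21, 41, -31.5).
Normal n = (Pit 1→Pit 2) × (Pit 1→Pit 3) = (-3690.7, 18683.7, 21858).
So ∂z/∂E = −n_x/n_z = 0.16885 and ∂z/∂N = −n_y/n_z = −0.85478.
Unit vector along 155° is (sin 155°, cos 155°) = (0.4226, -0.9063).
Slope in that direction = a·(0.4226) + b·(-0.9063) = 0.84605.
Apparent dip = arctan|0.84605| = 40.2° (true dip is 41.1°, so apparent ≤ true as expected).

40.2°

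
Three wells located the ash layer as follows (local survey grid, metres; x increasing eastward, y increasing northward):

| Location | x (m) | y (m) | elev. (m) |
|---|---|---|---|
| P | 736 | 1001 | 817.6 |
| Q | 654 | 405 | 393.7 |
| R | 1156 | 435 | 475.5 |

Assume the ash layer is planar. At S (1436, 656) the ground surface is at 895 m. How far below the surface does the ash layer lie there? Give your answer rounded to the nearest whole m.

Let the plane be z = a·x + b·y + c.
Q−P: −82a − 596b = −423.9;  R−P: 420a − 566b = −342.1.
Solving gives a = 0.12144, b = 0.69453.
Then c = 817.6 − a·736 − b·1001 = 32.99.
At (1436, 656): z_contact = 174.4 + 455.6 + 32.99 = 663.0 m.
Depth below ground = 895 − 663.0 = 232 m.

232 m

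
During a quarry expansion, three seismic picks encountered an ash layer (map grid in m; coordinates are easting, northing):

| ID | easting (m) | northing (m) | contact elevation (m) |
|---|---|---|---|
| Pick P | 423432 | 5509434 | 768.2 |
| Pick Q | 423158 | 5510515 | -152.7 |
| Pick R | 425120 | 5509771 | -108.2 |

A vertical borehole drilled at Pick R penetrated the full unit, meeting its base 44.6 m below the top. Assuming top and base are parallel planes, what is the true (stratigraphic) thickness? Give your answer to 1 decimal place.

31.6 m

Let the plane be z = a·easting + b·northing + c.
Pick Q−Pick P: −274a + 1081b = −920.9;  Pick R−Pick P: 1688a + 337b = −876.4.
Solving gives a = −0.33230, b = −0.93612.
|∇z| = √(a²+b²) = 0.99335, so dip δ = arctan(0.99335) = 44.81°.
True thickness = vertical thickness × cos δ = 44.6 × cos 44.81° = 31.6 m.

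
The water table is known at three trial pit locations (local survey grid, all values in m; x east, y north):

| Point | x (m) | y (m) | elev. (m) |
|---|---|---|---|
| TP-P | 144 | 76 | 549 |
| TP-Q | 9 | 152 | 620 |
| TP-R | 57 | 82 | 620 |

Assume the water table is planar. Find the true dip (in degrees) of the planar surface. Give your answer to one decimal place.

46.1°

Two edge vectors: TP-P→TP-Q = (-135, 76, 71), TP-P→TP-R = (-87, 6, 71).
Normal n = (TP-P→TP-Q) × (TP-P→TP-R) = (4970, 3408, 5802).
So ∂z/∂x = −n_x/n_z = −0.85660 and ∂z/∂y = −n_y/n_z = −0.58738.
Gradient magnitude |∇z| = √(a² + b²) = √(0.73377 + 0.34502) = 1.03865.
True dip = arctan(1.03865) = 46.1°, dipping toward NE (azimuth ≈ 056°).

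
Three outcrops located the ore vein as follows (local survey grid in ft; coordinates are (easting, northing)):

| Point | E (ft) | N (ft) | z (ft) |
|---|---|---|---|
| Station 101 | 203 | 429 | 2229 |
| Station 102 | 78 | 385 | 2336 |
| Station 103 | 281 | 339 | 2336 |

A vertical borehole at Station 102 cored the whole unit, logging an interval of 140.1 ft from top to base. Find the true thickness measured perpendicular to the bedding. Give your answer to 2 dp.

Two edge vectors: Station 101→Station 102 = (-125, -44, 107), Station 101→Station 103 = (78, -90, 107).
Normal n = (Station 101→Station 102) × (Station 101→Station 103) = (4922, 21721, 14682).
So ∂z/∂E = −n_x/n_z = −0.33524 and ∂z/∂N = −n_y/n_z = −1.47943.
|∇z| = √(a²+b²) = 1.51694, so dip δ = arctan(1.51694) = 56.61°.
True thickness = vertical thickness × cos δ = 140.1 × cos 56.61° = 77.11 ft.

77.11 ft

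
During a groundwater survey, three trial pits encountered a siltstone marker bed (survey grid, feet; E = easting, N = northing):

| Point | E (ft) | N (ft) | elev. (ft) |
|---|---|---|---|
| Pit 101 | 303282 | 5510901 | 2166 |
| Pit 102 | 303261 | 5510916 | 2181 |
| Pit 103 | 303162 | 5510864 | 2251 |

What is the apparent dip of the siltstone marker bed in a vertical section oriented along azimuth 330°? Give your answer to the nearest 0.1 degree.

19.8°

Let the plane be z = a·E + b·N + c.
Pit 102−Pit 101: −21a + 15b = 15;  Pit 103−Pit 101: −120a − 37b = 85.
Solving gives a = −0.71013, b = 0.00582.
Unit vector along 330° is (sin 330°, cos 330°) = (-0.5000, 0.8660).
Slope in that direction = a·(-0.5000) + b·(0.8660) = 0.36010.
Apparent dip = arctan|0.36010| = 19.8° (true dip is 35.4°, so apparent ≤ true as expected).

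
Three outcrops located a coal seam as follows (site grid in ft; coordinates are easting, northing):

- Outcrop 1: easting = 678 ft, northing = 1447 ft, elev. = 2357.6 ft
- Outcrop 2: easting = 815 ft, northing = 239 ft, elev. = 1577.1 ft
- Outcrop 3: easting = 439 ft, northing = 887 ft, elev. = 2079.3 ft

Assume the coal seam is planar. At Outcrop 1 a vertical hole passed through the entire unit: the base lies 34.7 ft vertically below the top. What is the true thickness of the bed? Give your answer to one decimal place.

Let the plane be z = a·easting + b·northing + c.
Outcrop 2−Outcrop 1: 137a − 1208b = −780.5;  Outcrop 3−Outcrop 1: −239a − 560b = −278.3.
Solving gives a = −0.27609, b = 0.61480.
|∇z| = √(a²+b²) = 0.67395, so dip δ = arctan(0.67395) = 33.98°.
True thickness = vertical thickness × cos δ = 34.7 × cos 33.98° = 28.8 ft.

28.8 ft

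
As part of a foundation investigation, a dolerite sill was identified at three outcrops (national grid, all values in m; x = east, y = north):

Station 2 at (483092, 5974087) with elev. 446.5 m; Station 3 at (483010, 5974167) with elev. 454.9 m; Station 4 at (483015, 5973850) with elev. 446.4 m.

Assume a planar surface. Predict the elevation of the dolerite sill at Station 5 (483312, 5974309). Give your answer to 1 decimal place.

Two edge vectors: Station 2→Station 3 = (-82, 80, 8.4), Station 2→Station 4 = (-77, -237, -0.1).
Normal n = (Station 2→Station 3) × (Station 2→Station 4) = (1982.8, -655, 25594).
So ∂z/∂x = −n_x/n_z = −0.077471282 and ∂z/∂y = −n_y/n_z = 0.025591936.
Intercept c from Station 2: 446.5 + 37425.76 − 152888.45 = −115016.19.
At (483312, 5974309): z = −37442.8 + 152894.1 − 115016.19 = 435.1 m.

435.1 m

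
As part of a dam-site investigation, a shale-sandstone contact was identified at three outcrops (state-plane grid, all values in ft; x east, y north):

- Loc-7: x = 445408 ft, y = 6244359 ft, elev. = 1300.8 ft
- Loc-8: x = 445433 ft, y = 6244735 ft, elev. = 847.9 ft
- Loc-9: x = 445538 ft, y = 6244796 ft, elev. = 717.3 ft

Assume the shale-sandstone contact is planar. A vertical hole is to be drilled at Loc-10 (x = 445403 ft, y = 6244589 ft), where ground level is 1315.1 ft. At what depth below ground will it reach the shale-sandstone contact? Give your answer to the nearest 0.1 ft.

279.9 ft

Two edge vectors: Loc-7→Loc-8 = (25, 376, -452.9), Loc-7→Loc-9 = (130, 437, -583.5).
Normal n = (Loc-7→Loc-8) × (Loc-7→Loc-9) = (-21478.7, -44289.5, -37955).
So ∂z/∂x = −n_x/n_z = −0.565899091 and ∂z/∂y = −n_y/n_z = −1.166895007.
Intercept c from Loc-7: 1300.8 + 252055.98 + 7286511.34 = 7539868.12.
At (445403, 6244589): z_contact = −252053.15 − 7286779.73 + 7539868.12 = 1035.24 ft.
Depth below ground = 1315.1 − 1035.24 = 279.9 ft.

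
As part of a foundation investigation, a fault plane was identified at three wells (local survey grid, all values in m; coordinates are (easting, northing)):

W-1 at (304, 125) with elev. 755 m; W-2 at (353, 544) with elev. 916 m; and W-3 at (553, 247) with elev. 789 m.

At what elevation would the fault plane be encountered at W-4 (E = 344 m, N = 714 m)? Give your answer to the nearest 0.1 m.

Two edge vectors: W-1→W-2 = (49, 419, 161), W-1→W-3 = (249, 122, 34).
Normal n = (W-1→W-2) × (W-1→W-3) = (-5396, 38423, -98353).
So ∂z/∂E = −n_x/n_z = −0.05486 and ∂z/∂N = −n_y/n_z = 0.39066.
Intercept c from W-1: 755 + 16.68 − 48.83 = 722.85.
At (344, 714): z = −18.9 + 278.9 + 722.85 = 982.9 m.

982.9 m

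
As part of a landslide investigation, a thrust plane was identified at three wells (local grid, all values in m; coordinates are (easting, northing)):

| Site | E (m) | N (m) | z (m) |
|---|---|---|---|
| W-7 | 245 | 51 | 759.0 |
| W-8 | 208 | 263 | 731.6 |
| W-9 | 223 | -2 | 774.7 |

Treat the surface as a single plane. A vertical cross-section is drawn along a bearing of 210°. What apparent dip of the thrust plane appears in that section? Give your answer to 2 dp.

Two edge vectors: W-7→W-8 = (-37, 212, -27.4), W-7→W-9 = (-22, -53, 15.7).
Normal n = (W-7→W-8) × (W-7→W-9) = (1876.2, 1183.7, 6625).
So ∂z/∂E = −n_x/n_z = −0.28320 and ∂z/∂N = −n_y/n_z = −0.17867.
Unit vector along 210° is (sin 210°, cos 210°) = (-0.5000, -0.8660).
Slope in that direction = a·(-0.5000) + b·(-0.8660) = 0.29633.
Apparent dip = arctan|0.29633| = 16.51° (true dip is 18.5°, so apparent ≤ true as expected).

16.51°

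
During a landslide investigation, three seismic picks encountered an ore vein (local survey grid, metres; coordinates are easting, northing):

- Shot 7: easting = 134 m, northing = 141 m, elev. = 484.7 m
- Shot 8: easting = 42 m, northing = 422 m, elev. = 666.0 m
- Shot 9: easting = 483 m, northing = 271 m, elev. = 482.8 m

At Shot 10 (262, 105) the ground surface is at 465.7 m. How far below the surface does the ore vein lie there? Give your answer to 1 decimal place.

29.7 m

Let the plane be z = a·easting + b·northing + c.
Shot 8−Shot 7: −92a + 281b = 181.3;  Shot 9−Shot 7: 349a + 130b = −1.9.
Solving gives a = −0.21906, b = 0.57348.
Then c = 484.7 − a·134 − b·141 = 433.19.
At (262, 105): z_contact = −57.39 + 60.21 + 433.19 = 436.02 m.
Depth below ground = 465.7 − 436.02 = 29.7 m.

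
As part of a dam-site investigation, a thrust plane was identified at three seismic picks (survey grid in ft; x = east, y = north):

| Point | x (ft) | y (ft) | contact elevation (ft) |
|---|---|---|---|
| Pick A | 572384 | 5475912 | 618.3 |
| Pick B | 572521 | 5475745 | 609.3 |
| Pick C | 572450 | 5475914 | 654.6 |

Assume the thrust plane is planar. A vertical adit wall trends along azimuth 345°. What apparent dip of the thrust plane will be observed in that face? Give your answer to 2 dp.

18.65°

Let the plane be z = a·x + b·y + c.
Pick B−Pick A: 137a − 167b = −9;  Pick C−Pick A: 66a + 2b = 36.3.
Solving gives a = 0.53507, b = 0.49284.
Unit vector along 345° is (sin 345°, cos 345°) = (-0.2588, 0.9659).
Slope in that direction = a·(-0.2588) + b·(0.9659) = 0.33756.
Apparent dip = arctan|0.33756| = 18.65° (true dip is 36.0°, so apparent ≤ true as expected).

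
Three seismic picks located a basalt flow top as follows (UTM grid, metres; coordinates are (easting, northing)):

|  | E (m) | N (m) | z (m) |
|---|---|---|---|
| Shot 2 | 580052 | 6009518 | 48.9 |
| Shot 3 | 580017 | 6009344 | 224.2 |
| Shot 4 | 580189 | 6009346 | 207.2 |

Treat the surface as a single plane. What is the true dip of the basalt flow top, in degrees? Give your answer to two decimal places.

Let the plane be z = a·E + b·N + c.
Shot 3−Shot 2: −35a − 174b = 175.3;  Shot 4−Shot 2: 137a − 172b = 158.3.
Solving gives a = −0.08733, b = −0.98991.
Gradient magnitude |∇z| = √(a² + b²) = √(0.00763 + 0.97991) = 0.99375.
True dip = arctan(0.99375) = 44.82°, dipping toward N (azimuth ≈ 005°).

44.82°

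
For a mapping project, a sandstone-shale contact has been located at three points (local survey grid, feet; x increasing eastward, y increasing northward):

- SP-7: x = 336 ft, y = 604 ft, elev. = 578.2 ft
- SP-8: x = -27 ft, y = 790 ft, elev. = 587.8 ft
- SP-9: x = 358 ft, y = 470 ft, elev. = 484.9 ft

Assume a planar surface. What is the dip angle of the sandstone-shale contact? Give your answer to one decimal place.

Two edge vectors: SP-7→SP-8 = (-363, 186, 9.6), SP-7→SP-9 = (22, -134, -93.3).
Normal n = (SP-7→SP-8) × (SP-7→SP-9) = (-16067.4, -33656.7, 44550).
So ∂z/∂x = −n_x/n_z = 0.36066 and ∂z/∂y = −n_y/n_z = 0.75548.
Gradient magnitude |∇z| = √(a² + b²) = √(0.13008 + 0.57075) = 0.83715.
True dip = arctan(0.83715) = 39.9°, dipping toward SSW (azimuth ≈ 206°).

39.9°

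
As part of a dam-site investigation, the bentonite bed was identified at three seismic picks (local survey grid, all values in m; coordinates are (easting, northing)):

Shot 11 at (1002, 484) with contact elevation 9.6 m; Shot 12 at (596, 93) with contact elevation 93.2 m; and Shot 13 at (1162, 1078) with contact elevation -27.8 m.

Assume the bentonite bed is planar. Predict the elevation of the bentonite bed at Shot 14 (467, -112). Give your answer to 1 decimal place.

120.6 m

Two edge vectors: Shot 11→Shot 12 = (-406, -391, 83.6), Shot 11→Shot 13 = (160, 594, -37.4).
Normal n = (Shot 11→Shot 12) × (Shot 11→Shot 13) = (-35035, -1808.4, -178604).
So ∂z/∂E = −n_x/n_z = −0.196160 and ∂z/∂N = −n_y/n_z = −0.010125.
Intercept c from Shot 11: 9.6 + 196.55 + 4.90 = 211.05.
At (467, -112): z = −91.6 + 1.1 + 211.05 = 120.6 m.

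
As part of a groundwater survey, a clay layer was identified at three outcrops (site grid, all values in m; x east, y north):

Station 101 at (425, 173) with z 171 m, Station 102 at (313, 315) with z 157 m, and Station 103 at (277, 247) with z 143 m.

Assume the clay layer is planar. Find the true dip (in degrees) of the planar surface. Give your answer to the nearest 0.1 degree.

13.8°

Let the plane be z = a·x + b·y + c.
Station 102−Station 101: −112a + 142b = −14;  Station 103−Station 101: −148a + 74b = −28.
Solving gives a = 0.23099, b = 0.08360.
Gradient magnitude |∇z| = √(a² + b²) = √(0.05335 + 0.00699) = 0.24565.
True dip = arctan(0.24565) = 13.8°, dipping toward WSW (azimuth ≈ 250°).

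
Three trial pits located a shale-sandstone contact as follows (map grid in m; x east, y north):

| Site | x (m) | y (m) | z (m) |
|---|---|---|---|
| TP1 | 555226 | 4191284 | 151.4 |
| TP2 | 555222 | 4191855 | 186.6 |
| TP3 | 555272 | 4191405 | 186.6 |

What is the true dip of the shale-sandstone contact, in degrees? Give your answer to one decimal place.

30.8°

Let the plane be z = a·x + b·y + c.
TP2−TP1: −4a + 571b = 35.2;  TP3−TP1: 46a + 121b = 35.2.
Solving gives a = 0.59215, b = 0.06579.
Gradient magnitude |∇z| = √(a² + b²) = √(0.35064 + 0.00433) = 0.59579.
True dip = arctan(0.59579) = 30.8°, dipping toward W (azimuth ≈ 264°).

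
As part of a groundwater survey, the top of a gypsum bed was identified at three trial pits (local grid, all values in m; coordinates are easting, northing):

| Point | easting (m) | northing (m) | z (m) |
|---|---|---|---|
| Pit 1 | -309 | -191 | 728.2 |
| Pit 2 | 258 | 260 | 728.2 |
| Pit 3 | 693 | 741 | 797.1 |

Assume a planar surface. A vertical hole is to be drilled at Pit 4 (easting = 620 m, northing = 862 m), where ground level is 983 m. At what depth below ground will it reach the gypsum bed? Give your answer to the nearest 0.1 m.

94.5 m

Two edge vectors: Pit 1→Pit 2 = (567, 451, 0), Pit 1→Pit 3 = (1002, 932, 68.9).
Normal n = (Pit 1→Pit 2) × (Pit 1→Pit 3) = (31073.9, -39066.3, 76542).
So ∂z/∂easting = −n_x/n_z = −0.40597 and ∂z/∂northing = −n_y/n_z = 0.51039.
Intercept c from Pit 1: 728.2 − 125.45 + 97.48 = 700.24.
At (620, 862): z_contact = −251.70 + 439.96 + 700.24 = 888.49 m.
Depth below ground = 983 − 888.49 = 94.5 m.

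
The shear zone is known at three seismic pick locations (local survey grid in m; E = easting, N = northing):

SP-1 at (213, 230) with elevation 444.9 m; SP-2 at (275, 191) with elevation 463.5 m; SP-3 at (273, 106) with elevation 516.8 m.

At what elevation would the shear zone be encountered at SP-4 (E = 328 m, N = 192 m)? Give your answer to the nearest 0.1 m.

Let the plane be z = a·E + b·N + c.
SP-2−SP-1: 62a − 39b = 18.6;  SP-3−SP-1: 60a − 124b = 71.9.
Solving gives a = −0.09306, b = −0.62487.
Then c = 444.9 − a·213 − b·230 = 608.44.
At (328, 192): z = −30.5 − 120.0 + 608.44 = 457.9 m.

457.9 m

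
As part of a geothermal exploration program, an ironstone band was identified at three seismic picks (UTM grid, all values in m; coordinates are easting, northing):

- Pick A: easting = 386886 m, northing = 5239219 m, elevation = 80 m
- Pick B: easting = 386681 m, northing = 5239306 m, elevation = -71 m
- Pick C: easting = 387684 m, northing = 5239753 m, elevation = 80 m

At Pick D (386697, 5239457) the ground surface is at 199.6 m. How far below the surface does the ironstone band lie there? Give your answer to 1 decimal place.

Let the plane be z = a·easting + b·northing + c.
Pick B−Pick A: −205a + 87b = −151;  Pick C−Pick A: 798a + 534b = 0.
Solving gives a = 0.450731151, b = −0.673564529.
Then c = 80 − a·386886 − b·5239219 = 3354650.51.
At (386697, 5239457): z_contact = 174296.38 − 3529112.39 + 3354650.51 = -165.50 m.
Depth below ground = 199.6 − (-165.50) = 365.1 m.

365.1 m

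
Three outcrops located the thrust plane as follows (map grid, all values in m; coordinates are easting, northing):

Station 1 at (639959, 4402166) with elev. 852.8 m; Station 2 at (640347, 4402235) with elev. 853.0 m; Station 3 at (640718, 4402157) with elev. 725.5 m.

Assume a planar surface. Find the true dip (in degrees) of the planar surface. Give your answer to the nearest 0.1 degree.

42.0°

Two edge vectors: Station 1→Station 2 = (388, 69, 0.2), Station 1→Station 3 = (759, -9, -127.3).
Normal n = (Station 1→Station 2) × (Station 1→Station 3) = (-8781.9, 49544.2, -55863).
So ∂z/∂easting = −n_x/n_z = −0.15720 and ∂z/∂northing = −n_y/n_z = 0.88689.
Gradient magnitude |∇z| = √(a² + b²) = √(0.02471 + 0.78657) = 0.90071.
True dip = arctan(0.90071) = 42.0°, dipping toward S (azimuth ≈ 170°).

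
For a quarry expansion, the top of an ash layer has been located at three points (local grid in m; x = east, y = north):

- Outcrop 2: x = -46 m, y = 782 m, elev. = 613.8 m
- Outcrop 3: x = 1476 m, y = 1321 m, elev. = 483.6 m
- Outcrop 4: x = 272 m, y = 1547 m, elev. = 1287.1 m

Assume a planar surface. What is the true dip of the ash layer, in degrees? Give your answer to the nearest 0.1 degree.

Let the plane be z = a·x + b·y + c.
Outcrop 3−Outcrop 2: 1522a + 539b = −130.2;  Outcrop 4−Outcrop 2: 318a + 765b = 673.3.
Solving gives a = −0.46581, b = 1.07376.
Gradient magnitude |∇z| = √(a² + b²) = √(0.21698 + 1.15296) = 1.17044.
True dip = arctan(1.17044) = 49.5°, dipping toward SSE (azimuth ≈ 157°).

49.5°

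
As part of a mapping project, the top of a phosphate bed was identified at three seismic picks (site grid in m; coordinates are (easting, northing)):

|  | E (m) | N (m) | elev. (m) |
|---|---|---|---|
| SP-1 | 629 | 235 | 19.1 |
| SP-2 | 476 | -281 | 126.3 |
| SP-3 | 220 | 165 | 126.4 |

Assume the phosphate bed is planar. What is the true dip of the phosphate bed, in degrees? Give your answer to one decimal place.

15.4°

Two edge vectors: SP-1→SP-2 = (-153, -516, 107.2), SP-1→SP-3 = (-409, -70, 107.3).
Normal n = (SP-1→SP-2) × (SP-1→SP-3) = (-47862.8, -27427.9, -200334).
So ∂z/∂E = −n_x/n_z = −0.23892 and ∂z/∂N = −n_y/n_z = −0.13691.
Gradient magnitude |∇z| = √(a² + b²) = √(0.05708 + 0.01874) = 0.27536.
True dip = arctan(0.27536) = 15.4°, dipping toward ENE (azimuth ≈ 060°).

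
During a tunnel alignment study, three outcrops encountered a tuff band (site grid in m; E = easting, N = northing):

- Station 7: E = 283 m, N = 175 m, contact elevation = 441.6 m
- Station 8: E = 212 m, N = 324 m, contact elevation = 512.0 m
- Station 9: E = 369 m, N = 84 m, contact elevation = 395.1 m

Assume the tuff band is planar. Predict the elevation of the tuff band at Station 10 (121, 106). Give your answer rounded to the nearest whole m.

Let the plane be z = a·E + b·N + c.
Station 8−Station 7: −71a + 149b = 70.4;  Station 9−Station 7: 86a − 91b = −46.5.
Solving gives a = −0.08218, b = 0.43332.
Then c = 441.6 − a·283 − b·175 = 389.03.
At (121, 106): z = −9.9 + 45.9 + 389.03 = 425.0 m.

425 m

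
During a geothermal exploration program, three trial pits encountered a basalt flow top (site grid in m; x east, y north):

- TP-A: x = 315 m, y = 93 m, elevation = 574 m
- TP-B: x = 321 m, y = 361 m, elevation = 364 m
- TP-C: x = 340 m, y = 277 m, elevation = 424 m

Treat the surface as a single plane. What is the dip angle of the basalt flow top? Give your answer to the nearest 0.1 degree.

Let the plane be z = a·x + b·y + c.
TP-B−TP-A: 6a + 268b = −210;  TP-C−TP-A: 25a + 184b = −150.
Solving gives a = −0.27877, b = −0.77734.
Gradient magnitude |∇z| = √(a² + b²) = √(0.07771 + 0.60426) = 0.82582.
True dip = arctan(0.82582) = 39.6°, dipping toward NNE (azimuth ≈ 020°).

39.6°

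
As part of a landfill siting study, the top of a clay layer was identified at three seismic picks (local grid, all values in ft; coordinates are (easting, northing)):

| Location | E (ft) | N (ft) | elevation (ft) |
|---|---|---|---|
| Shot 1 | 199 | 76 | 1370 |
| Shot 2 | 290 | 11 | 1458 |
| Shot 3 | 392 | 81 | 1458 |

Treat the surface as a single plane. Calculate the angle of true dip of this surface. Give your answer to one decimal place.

39.9°

Let the plane be z = a·E + b·N + c.
Shot 2−Shot 1: 91a − 65b = 88;  Shot 3−Shot 1: 193a + 5b = 88.
Solving gives a = 0.47385, b = −0.69046.
Gradient magnitude |∇z| = √(a² + b²) = √(0.22453 + 0.47674) = 0.83742.
True dip = arctan(0.83742) = 39.9°, dipping toward NW (azimuth ≈ 326°).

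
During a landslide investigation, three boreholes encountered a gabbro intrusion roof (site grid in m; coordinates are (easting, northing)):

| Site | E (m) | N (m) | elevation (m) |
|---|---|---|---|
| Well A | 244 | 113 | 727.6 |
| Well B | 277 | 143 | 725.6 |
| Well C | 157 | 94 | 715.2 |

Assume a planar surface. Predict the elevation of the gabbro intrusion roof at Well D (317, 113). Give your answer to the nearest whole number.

Let the plane be z = a·E + b·N + c.
Well B−Well A: 33a + 30b = −2;  Well C−Well A: −87a − 19b = −12.4.
Solving gives a = 0.20676, b = −0.29410.
Then c = 727.6 − a·244 − b·113 = 710.38.
At (317, 113): z = 65.5 − 33.2 + 710.38 = 742.7 m.

743 m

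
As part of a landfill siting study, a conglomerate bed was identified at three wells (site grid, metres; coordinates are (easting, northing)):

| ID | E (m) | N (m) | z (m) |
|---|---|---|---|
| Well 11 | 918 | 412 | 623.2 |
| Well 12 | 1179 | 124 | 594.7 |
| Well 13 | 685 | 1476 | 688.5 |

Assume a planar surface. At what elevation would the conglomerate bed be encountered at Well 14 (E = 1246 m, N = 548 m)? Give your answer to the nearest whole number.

Two edge vectors: Well 11→Well 12 = (261, -288, -28.5), Well 11→Well 13 = (-233, 1064, 65.3).
Normal n = (Well 11→Well 12) × (Well 11→Well 13) = (11517.6, -10402.8, 210600).
So ∂z/∂E = −n_x/n_z = −0.05469 and ∂z/∂N = −n_y/n_z = 0.04940.
Intercept c from Well 11: 623.2 + 50.20 − 20.35 = 653.05.
At (1246, 548): z = −68.1 + 27.1 + 653.05 = 612.0 m.

612 m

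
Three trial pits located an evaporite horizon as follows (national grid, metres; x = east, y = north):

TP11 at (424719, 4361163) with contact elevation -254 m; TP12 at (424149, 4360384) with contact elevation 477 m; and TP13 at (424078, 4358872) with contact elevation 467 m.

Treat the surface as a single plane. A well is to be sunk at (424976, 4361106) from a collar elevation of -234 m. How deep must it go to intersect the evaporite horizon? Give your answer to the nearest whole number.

Let the plane be z = a·x + b·y + c.
TP12−TP11: −570a − 779b = 731;  TP13−TP11: −641a − 2291b = 721.
Solving gives a = −1.38006103, b = 0.07141821.
Then c = -254 − a·424719 − b·4361163 = 274417.69.
At (424976, 4361106): z_contact = −586492.8 + 311462.4 + 274417.69 = -612.7 m.
Depth below ground = -234 − (-612.7) = 379 m.

379 m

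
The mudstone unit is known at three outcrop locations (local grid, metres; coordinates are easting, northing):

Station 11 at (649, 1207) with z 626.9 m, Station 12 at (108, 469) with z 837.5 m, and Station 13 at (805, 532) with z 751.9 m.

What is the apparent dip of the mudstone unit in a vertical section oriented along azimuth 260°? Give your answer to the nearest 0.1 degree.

Let the plane be z = a·easting + b·northing + c.
Station 12−Station 11: −541a − 738b = 210.6;  Station 13−Station 11: 156a − 675b = 125.
Solving gives a = −0.10390, b = −0.20920.
Unit vector along 260° is (sin 260°, cos 260°) = (-0.9848, -0.1736).
Slope in that direction = a·(-0.9848) + b·(-0.1736) = 0.13865.
Apparent dip = arctan|0.13865| = 7.9° (true dip is 13.1°, so apparent ≤ true as expected).

7.9°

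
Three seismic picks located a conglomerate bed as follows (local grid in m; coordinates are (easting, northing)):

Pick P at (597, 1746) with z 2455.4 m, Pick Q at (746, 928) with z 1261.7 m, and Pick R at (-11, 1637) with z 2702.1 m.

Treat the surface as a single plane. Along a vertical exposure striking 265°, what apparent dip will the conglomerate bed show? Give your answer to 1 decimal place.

Two edge vectors: Pick P→Pick Q = (149, -818, -1193.7), Pick P→Pick R = (-608, -109, 246.7).
Normal n = (Pick P→Pick Q) × (Pick P→Pick R) = (-331913.9, 689011.3, -513585).
So ∂z/∂E = −n_x/n_z = −0.64627 and ∂z/∂N = −n_y/n_z = 1.34157.
Unit vector along 265° is (sin 265°, cos 265°) = (-0.9962, -0.0872).
Slope in that direction = a·(-0.9962) + b·(-0.0872) = 0.52688.
Apparent dip = arctan|0.52688| = 27.8° (true dip is 56.1°, so apparent ≤ true as expected).

27.8°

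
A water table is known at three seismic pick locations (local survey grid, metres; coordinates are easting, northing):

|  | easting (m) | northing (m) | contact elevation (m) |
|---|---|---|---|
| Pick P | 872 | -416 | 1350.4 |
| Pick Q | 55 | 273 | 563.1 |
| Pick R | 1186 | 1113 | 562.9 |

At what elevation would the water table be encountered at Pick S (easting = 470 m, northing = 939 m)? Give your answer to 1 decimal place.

Two edge vectors: Pick P→Pick Q = (-817, 689, -787.3), Pick P→Pick R = (314, 1529, -787.5).
Normal n = (Pick P→Pick Q) × (Pick P→Pick R) = (661194.2, -890599.7, -1465539).
So ∂z/∂easting = −n_x/n_z = 0.451161 and ∂z/∂northing = −n_y/n_z = −0.607694.
Intercept c from Pick P: 1350.4 − 393.41 − 252.80 = 704.19.
At (470, 939): z = 212.0 − 570.6 + 704.19 = 345.6 m.

345.6 m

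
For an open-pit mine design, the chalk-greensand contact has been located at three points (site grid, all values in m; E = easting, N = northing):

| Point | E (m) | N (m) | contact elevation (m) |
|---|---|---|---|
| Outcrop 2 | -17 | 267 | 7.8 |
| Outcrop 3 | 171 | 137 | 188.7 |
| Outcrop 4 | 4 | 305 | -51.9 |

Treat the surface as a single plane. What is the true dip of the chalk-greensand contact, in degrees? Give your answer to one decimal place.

Let the plane be z = a·E + b·N + c.
Outcrop 3−Outcrop 2: 188a − 130b = 180.9;  Outcrop 4−Outcrop 2: 21a + 38b = −59.7.
Solving gives a = −0.08981, b = −1.52142.
Gradient magnitude |∇z| = √(a² + b²) = √(0.00807 + 2.31472) = 1.52407.
True dip = arctan(1.52407) = 56.7°, dipping toward N (azimuth ≈ 003°).

56.7°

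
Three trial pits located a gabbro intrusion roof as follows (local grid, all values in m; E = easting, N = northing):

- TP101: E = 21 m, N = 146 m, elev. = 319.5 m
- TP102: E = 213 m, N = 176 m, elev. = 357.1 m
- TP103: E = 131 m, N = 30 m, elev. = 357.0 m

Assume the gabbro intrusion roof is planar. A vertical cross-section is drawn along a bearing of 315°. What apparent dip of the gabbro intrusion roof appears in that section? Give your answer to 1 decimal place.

13.3°

Let the plane be z = a·E + b·N + c.
TP102−TP101: 192a + 30b = 37.6;  TP103−TP101: 110a − 116b = 37.5.
Solving gives a = 0.21455, b = −0.11982.
Unit vector along 315° is (sin 315°, cos 315°) = (-0.7071, 0.7071).
Slope in that direction = a·(-0.7071) + b·(0.7071) = −0.23644.
Apparent dip = arctan|0.23644| = 13.3° (true dip is 13.8°, so apparent ≤ true as expected).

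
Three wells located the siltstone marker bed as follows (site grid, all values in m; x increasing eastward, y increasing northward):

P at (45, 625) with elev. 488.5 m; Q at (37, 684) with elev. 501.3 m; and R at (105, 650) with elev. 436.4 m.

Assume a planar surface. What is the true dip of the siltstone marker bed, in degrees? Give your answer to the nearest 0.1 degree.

Let the plane be z = a·x + b·y + c.
Q−P: −8a + 59b = 12.8;  R−P: 60a + 25b = −52.1.
Solving gives a = −0.90746, b = 0.09390.
Gradient magnitude |∇z| = √(a² + b²) = √(0.82348 + 0.00882) = 0.91231.
True dip = arctan(0.91231) = 42.4°, dipping toward E (azimuth ≈ 096°).

42.4°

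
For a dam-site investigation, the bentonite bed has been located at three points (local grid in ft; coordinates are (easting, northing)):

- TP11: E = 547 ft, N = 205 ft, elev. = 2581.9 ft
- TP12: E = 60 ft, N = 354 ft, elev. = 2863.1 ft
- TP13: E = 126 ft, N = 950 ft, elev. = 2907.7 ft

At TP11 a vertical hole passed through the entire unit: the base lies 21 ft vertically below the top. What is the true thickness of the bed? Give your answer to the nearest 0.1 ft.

Two edge vectors: TP11→TP12 = (-487, 149, 281.2), TP11→TP13 = (-421, 745, 325.8).
Normal n = (TP11→TP12) × (TP11→TP13) = (-160949.8, 40279.4, -300086).
So ∂z/∂E = −n_x/n_z = −0.53635 and ∂z/∂N = −n_y/n_z = 0.13423.
|∇z| = √(a²+b²) = 0.55289, so dip δ = arctan(0.55289) = 28.94°.
True thickness = vertical thickness × cos δ = 21 × cos 28.94° = 18.4 ft.

18.4 ft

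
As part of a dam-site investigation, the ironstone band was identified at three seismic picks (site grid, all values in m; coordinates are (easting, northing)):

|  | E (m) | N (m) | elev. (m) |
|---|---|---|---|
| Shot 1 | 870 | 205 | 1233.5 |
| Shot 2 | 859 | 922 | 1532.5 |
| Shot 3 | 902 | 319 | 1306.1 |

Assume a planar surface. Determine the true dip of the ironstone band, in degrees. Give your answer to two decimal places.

40.61°

Two edge vectors: Shot 1→Shot 2 = (-11, 717, 299), Shot 1→Shot 3 = (32, 114, 72.6).
Normal n = (Shot 1→Shot 2) × (Shot 1→Shot 3) = (17968.2, 10366.6, -24198).
So ∂z/∂E = −n_x/n_z = 0.74255 and ∂z/∂N = −n_y/n_z = 0.42841.
Gradient magnitude |∇z| = √(a² + b²) = √(0.55138 + 0.18353) = 0.85727.
True dip = arctan(0.85727) = 40.61°, dipping toward WSW (azimuth ≈ 240°).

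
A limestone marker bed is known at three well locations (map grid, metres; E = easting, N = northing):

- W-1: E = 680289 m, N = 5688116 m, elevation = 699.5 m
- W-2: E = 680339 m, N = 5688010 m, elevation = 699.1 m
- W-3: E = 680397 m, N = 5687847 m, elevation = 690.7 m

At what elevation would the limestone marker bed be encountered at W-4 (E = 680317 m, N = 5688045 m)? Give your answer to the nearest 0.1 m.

Two edge vectors: W-1→W-2 = (50, -106, -0.4), W-1→W-3 = (108, -269, -8.8).
Normal n = (W-1→W-2) × (W-1→W-3) = (825.2, 396.8, -2002).
So ∂z/∂E = −n_x/n_z = 0.412187812 and ∂z/∂N = −n_y/n_z = 0.198201798.
Intercept c from W-1: 699.5 − 280406.83 − 1127394.82 = −1407102.15.
At (680317, 5688045): z = 280418.4 + 1127380.7 − 1407102.15 = 697.0 m.

697.0 m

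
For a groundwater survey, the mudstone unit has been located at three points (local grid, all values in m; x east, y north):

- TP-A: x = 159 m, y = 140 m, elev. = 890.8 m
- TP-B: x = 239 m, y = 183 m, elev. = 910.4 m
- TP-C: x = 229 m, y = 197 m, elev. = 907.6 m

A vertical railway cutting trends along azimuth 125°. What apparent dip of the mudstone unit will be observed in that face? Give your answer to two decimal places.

12.35°

Two edge vectors: TP-A→TP-B = (80, 43, 19.6), TP-A→TP-C = (70, 57, 16.8).
Normal n = (TP-A→TP-B) × (TP-A→TP-C) = (-394.8, 28, 1550).
So ∂z/∂x = −n_x/n_z = 0.25471 and ∂z/∂y = −n_y/n_z = −0.01806.
Unit vector along 125° is (sin 125°, cos 125°) = (0.8192, -0.5736).
Slope in that direction = a·(0.8192) + b·(-0.5736) = 0.21901.
Apparent dip = arctan|0.21901| = 12.35° (true dip is 14.3°, so apparent ≤ true as expected).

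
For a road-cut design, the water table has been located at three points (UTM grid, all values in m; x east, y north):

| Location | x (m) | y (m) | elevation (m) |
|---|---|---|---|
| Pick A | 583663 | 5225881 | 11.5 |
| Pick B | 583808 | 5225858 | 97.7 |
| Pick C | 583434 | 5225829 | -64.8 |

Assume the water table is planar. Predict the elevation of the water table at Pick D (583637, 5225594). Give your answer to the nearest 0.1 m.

Let the plane be z = a·x + b·y + c.
Pick B−Pick A: 145a − 23b = 86.2;  Pick C−Pick A: −229a − 52b = −76.3.
Solving gives a = 0.487022722, b = −0.677465449.
Then c = 11.5 − a·583663 − b·5225881 = 3256108.17.
At (583637, 5225594): z = 284244.5 − 3540159.4 + 3256108.17 = 193.3 m.

193.3 m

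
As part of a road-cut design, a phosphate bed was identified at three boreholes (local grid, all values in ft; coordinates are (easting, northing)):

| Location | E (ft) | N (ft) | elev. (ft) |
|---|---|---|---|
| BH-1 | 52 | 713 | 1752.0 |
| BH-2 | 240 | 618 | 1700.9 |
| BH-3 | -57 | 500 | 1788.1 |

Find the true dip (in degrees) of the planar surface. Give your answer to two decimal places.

Two edge vectors: BH-1→BH-2 = (188, -95, -51.1), BH-1→BH-3 = (-109, -213, 36.1).
Normal n = (BH-1→BH-2) × (BH-1→BH-3) = (-14313.8, -1216.9, -50399).
So ∂z/∂E = −n_x/n_z = −0.28401 and ∂z/∂N = −n_y/n_z = −0.02415.
Gradient magnitude |∇z| = √(a² + b²) = √(0.08066 + 0.00058) = 0.28503.
True dip = arctan(0.28503) = 15.91°, dipping toward E (azimuth ≈ 085°).

15.91°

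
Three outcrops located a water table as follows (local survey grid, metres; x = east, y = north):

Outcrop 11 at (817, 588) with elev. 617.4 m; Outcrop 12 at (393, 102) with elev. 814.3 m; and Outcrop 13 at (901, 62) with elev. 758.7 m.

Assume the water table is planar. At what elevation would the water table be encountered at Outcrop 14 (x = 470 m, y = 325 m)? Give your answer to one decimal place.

Two edge vectors: Outcrop 11→Outcrop 12 = (-424, -486, 196.9), Outcrop 11→Outcrop 13 = (84, -526, 141.3).
Normal n = (Outcrop 11→Outcrop 12) × (Outcrop 11→Outcrop 13) = (34897.6, 76450.8, 263848).
So ∂z/∂x = −n_x/n_z = −0.13226 and ∂z/∂y = −n_y/n_z = −0.28975.
Intercept c from Outcrop 11: 617.4 + 108.06 + 170.37 = 895.83.
At (470, 325): z = −62.2 − 94.2 + 895.83 = 739.5 m.

739.5 m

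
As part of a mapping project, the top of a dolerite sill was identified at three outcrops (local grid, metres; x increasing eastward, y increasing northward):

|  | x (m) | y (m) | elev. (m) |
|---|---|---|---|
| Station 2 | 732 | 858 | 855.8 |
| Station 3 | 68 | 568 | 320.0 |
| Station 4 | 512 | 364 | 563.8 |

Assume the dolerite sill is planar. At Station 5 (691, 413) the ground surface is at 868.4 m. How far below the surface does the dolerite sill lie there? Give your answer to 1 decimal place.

Let the plane be z = a·x + b·y + c.
Station 3−Station 2: −664a − 290b = −535.8;  Station 4−Station 2: −220a − 494b = −292.
Solving gives a = 0.68128, b = 0.28769.
Then c = 855.8 − a·732 − b·858 = 110.27.
At (691, 413): z_contact = 470.76 + 118.82 + 110.27 = 699.85 m.
Depth below ground = 868.4 − 699.85 = 168.6 m.

168.6 m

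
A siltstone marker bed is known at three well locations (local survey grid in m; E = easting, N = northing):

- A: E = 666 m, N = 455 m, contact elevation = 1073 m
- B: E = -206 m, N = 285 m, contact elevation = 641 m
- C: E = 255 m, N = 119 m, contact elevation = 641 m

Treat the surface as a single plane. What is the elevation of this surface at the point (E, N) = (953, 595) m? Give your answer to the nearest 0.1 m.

Two edge vectors: A→B = (-872, -170, -432), A→C = (-411, -336, -432).
Normal n = (A→B) × (A→C) = (-71712, -199152, 223122).
So ∂z/∂E = −n_x/n_z = 0.32140 and ∂z/∂N = −n_y/n_z = 0.89257.
Intercept c from A: 1073 − 214.05 − 406.12 = 452.83.
At (953, 595): z = 306.3 + 531.1 + 452.83 = 1290.2 m.

1290.2 m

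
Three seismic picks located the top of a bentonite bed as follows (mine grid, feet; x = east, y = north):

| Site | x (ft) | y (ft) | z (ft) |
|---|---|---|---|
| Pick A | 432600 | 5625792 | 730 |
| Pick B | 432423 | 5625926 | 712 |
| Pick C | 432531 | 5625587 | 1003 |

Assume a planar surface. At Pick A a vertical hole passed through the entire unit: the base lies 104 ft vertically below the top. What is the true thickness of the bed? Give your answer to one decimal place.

63.2 ft

Let the plane be z = a·x + b·y + c.
Pick B−Pick A: −177a + 134b = −18;  Pick C−Pick A: −69a − 205b = 273.
Solving gives a = −0.72241, b = −1.08856.
|∇z| = √(a²+b²) = 1.30646, so dip δ = arctan(1.30646) = 52.57°.
True thickness = vertical thickness × cos δ = 104 × cos 52.57° = 63.2 ft.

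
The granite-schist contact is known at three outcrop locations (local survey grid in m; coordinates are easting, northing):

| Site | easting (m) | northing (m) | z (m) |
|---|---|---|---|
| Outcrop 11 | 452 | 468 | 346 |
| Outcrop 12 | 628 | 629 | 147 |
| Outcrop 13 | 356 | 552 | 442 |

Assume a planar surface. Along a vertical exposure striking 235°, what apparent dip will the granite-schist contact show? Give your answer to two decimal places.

42.41°

Let the plane be z = a·easting + b·northing + c.
Outcrop 12−Outcrop 11: 176a + 161b = −199;  Outcrop 13−Outcrop 11: −96a + 84b = 96.
Solving gives a = −1.06389, b = −0.07302.
Unit vector along 235° is (sin 235°, cos 235°) = (-0.8192, -0.5736).
Slope in that direction = a·(-0.8192) + b·(-0.5736) = 0.91337.
Apparent dip = arctan|0.91337| = 42.41° (true dip is 46.8°, so apparent ≤ true as expected).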